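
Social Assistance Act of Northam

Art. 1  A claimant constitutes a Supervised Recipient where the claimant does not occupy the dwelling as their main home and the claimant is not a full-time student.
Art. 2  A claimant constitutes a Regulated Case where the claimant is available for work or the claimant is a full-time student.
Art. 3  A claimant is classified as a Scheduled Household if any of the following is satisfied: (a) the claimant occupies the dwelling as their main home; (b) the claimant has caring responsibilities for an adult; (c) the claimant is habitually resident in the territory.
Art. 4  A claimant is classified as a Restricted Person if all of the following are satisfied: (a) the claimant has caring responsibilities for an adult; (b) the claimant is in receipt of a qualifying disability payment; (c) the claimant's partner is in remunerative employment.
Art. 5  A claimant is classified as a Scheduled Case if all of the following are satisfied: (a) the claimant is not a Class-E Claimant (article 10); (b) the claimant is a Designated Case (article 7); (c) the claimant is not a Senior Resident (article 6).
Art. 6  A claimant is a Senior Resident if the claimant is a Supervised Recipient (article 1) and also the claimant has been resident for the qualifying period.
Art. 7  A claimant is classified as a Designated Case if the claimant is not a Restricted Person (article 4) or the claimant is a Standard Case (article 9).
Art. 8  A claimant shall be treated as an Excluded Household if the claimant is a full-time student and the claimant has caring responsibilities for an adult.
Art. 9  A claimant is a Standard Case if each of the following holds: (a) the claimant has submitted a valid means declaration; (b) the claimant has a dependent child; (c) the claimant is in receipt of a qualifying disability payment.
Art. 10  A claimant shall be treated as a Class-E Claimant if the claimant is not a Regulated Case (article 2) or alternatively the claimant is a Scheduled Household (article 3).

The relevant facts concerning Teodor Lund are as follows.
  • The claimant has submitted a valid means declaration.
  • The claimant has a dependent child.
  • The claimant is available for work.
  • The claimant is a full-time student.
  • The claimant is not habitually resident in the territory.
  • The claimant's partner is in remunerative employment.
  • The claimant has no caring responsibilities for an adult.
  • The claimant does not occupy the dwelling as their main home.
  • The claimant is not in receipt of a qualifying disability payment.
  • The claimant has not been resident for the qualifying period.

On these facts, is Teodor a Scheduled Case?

Yes

article 2 — Regulated Case: [the claimant is available for work? yes] OR [the claimant is a full-time student? yes] → satisfied.
article 3 — Scheduled Household: [the claimant occupies the dwelling as their main home? no] OR [the claimant has caring responsibilities for an adult? no] OR [the claimant is habitually resident in the territory? no] → not satisfied.
article 10 — Class-E Claimant: [not a Regulated Case (article 2)? no] OR [Scheduled Household (article 3)? no] → not satisfied.
article 4 — Restricted Person: [the claimant has caring responsibilities for an adult? no] AND [the claimant is in receipt of a qualifying disability payment? no] AND [the claimant's partner is in remunerative employment? yes] → not satisfied.
article 9 — Standard Case: [the claimant has submitted a valid means declaration? yes] AND [the claimant has a dependent child? yes] AND [the claimant is in receipt of a qualifying disability payment? no] → not satisfied.
article 7 — Designated Case: [not a Restricted Person (article 4)? yes] OR [Standard Case (article 9)? no] → satisfied.
article 1 — Supervised Recipient: [the claimant does not occupy the dwelling as their main home? yes] AND [the claimant is not a full-time student? no] → not satisfied.
article 6 — Senior Resident: [Supervised Recipient (article 1)? no] AND [the claimant has been resident for the qualifying period? no] → not satisfied.
article 5 — Scheduled Case: [not a Class-E Claimant (article 10)? yes] AND [Designated Case (article 7)? yes] AND [not a Senior Resident (article 6)? yes] → satisfied.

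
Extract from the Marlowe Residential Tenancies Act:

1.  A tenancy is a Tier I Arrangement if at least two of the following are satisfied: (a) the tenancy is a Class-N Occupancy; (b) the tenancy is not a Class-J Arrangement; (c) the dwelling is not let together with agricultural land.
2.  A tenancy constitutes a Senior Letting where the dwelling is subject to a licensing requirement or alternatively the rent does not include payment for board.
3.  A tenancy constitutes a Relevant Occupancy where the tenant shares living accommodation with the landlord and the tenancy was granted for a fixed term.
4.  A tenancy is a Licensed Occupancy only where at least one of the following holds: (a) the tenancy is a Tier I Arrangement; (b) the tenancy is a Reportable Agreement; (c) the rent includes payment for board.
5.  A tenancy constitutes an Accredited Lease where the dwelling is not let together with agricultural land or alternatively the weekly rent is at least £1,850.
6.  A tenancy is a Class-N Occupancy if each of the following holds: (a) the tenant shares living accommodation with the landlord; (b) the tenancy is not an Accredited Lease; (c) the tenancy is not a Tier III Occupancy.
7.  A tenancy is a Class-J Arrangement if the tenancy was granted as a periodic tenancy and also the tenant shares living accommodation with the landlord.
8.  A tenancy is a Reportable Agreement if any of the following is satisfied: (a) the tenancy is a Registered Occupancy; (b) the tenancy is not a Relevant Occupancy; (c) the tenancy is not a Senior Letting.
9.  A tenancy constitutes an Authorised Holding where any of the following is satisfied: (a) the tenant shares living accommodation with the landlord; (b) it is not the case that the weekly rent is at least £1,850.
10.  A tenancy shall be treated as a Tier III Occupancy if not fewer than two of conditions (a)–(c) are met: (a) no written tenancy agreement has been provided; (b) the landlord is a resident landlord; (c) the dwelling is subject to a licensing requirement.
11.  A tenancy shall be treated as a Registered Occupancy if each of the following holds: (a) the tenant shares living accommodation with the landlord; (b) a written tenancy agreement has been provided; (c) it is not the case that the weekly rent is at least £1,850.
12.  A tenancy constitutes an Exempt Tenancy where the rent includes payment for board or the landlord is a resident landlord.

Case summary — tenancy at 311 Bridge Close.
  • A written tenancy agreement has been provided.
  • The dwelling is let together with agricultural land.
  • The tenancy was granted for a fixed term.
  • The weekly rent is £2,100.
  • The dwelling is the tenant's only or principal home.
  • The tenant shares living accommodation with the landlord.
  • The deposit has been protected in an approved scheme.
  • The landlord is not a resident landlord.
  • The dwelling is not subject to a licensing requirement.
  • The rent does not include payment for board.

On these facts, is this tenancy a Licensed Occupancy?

paragraph 5 — Accredited Lease: [the dwelling is not let together with agricultural land? no] OR [weekly rent: £2,100 ≥ £1,850? yes] → satisfied.
paragraph 10 — Tier III Occupancy: no written tenancy agreement has been provided? no; the landlord is a resident landlord? no; the dwelling is subject to a licensing requirement? no — 0 of 3 hold (need ≥2) → not satisfied.
paragraph 6 — Class-N Occupancy: [the tenant shares living accommodation with the landlord? yes] AND [not an Accredited Lease (paragraph 5)? no] AND [not a Tier III Occupancy (paragraph 10)? yes] → not satisfied.
paragraph 7 — Class-J Arrangement: [the tenancy was granted as a periodic tenancy? no] AND [the tenant shares living accommodation with the landlord? yes] → not satisfied.
paragraph 1 — Tier I Arrangement: Class-N Occupancy (paragraph 6)? no; not a Class-J Arrangement (paragraph 7)? yes; the dwelling is not let together with agricultural land? no — 1 of 3 hold (need ≥2) → not satisfied.
paragraph 11 — Registered Occupancy: [the tenant shares living accommodation with the landlord? yes] AND [a written tenancy agreement has been provided? yes] AND [weekly rent: £2,100 ≥ £1,850? yes, so negated condition no] → not satisfied.
paragraph 3 — Relevant Occupancy: [the tenant shares living accommodation with the landlord? yes] AND [the tenancy was granted for a fixed term? yes] → satisfied.
paragraph 2 — Senior Letting: [the dwelling is subject to a licensing requirement? no] OR [the rent does not include payment for board? yes] → satisfied.
paragraph 8 — Reportable Agreement: [Registered Occupancy (paragraph 11)? no] OR [not a Relevant Occupancy (paragraph 3)? no] OR [not a Senior Letting (paragraph 2)? no] → not satisfied.
paragraph 4 — Licensed Occupancy: [Tier I Arrangement (paragraph 1)? no] OR [Reportable Agreement (paragraph 8)? no] OR [the rent includes payment for board? no] → not satisfied.

No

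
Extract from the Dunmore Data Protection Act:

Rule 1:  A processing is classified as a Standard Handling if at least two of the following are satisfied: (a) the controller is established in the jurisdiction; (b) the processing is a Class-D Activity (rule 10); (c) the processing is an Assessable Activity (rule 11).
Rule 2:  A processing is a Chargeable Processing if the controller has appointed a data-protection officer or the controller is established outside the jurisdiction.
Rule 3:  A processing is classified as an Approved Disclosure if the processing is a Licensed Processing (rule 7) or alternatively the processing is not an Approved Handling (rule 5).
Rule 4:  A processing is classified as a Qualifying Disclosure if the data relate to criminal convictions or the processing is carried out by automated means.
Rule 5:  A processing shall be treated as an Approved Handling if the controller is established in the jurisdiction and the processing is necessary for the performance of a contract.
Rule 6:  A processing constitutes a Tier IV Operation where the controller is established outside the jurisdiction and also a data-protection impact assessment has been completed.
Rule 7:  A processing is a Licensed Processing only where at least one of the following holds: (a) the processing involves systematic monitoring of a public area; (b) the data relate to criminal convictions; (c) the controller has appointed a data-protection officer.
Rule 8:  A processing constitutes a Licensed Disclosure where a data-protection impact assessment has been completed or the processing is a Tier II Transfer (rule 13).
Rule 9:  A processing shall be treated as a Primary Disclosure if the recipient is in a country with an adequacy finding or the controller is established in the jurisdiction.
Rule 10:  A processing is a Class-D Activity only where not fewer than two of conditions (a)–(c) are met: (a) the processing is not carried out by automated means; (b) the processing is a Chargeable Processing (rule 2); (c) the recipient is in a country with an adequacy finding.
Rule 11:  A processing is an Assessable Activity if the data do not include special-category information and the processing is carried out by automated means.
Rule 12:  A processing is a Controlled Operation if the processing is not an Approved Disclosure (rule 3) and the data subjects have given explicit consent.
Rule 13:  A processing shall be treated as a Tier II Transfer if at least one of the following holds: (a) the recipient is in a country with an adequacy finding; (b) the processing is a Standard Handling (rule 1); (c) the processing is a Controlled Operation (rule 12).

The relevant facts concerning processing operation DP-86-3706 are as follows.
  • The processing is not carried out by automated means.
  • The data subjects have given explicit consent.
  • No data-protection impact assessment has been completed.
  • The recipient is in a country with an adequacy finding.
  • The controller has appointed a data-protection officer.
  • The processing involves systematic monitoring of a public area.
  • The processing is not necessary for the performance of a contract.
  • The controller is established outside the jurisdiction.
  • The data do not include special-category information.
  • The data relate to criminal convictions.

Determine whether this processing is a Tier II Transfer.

Yes

Under rule 2: the controller has appointed a data-protection officer? yes; or the controller is established outside the jurisdiction? yes. So the processing is a Chargeable Processing.
Under rule 10: the processing is not carried out by automated means? yes; Chargeable Processing (rule 2)? yes; the recipient is in a country with an adequacy finding? yes — 3 of 3 hold (need ≥2) → satisfied.
Under rule 11: the data do not include special-category information? yes; and the processing is carried out by automated means? no. So the processing is not an Assessable Activity.
Under rule 1: the controller is established in the jurisdiction? no; Class-D Activity (rule 10)? yes; Assessable Activity (rule 11)? no — 1 of 3 hold (need ≥2) → not satisfied.
Under rule 7: the processing involves systematic monitoring of a public area? yes; or the data relate to criminal convictions? yes; or the controller has appointed a data-protection officer? yes. So the processing is a Licensed Processing.
Under rule 5: the controller is established in the jurisdiction? no; and the processing is necessary for the performance of a contract? no. So the processing is not an Approved Handling.
Under rule 3: Licensed Processing (rule 7)? yes; or not an Approved Handling (rule 5)? yes. So the processing is an Approved Disclosure.
Under rule 12: not an Approved Disclosure (rule 3)? no; and the data subjects have given explicit consent? yes. So the processing is not a Controlled Operation.
Under rule 13: the recipient is in a country with an adequacy finding? yes; or Standard Handling (rule 1)? no; or Controlled Operation (rule 12)? no. So the processing is a Tier II Transfer.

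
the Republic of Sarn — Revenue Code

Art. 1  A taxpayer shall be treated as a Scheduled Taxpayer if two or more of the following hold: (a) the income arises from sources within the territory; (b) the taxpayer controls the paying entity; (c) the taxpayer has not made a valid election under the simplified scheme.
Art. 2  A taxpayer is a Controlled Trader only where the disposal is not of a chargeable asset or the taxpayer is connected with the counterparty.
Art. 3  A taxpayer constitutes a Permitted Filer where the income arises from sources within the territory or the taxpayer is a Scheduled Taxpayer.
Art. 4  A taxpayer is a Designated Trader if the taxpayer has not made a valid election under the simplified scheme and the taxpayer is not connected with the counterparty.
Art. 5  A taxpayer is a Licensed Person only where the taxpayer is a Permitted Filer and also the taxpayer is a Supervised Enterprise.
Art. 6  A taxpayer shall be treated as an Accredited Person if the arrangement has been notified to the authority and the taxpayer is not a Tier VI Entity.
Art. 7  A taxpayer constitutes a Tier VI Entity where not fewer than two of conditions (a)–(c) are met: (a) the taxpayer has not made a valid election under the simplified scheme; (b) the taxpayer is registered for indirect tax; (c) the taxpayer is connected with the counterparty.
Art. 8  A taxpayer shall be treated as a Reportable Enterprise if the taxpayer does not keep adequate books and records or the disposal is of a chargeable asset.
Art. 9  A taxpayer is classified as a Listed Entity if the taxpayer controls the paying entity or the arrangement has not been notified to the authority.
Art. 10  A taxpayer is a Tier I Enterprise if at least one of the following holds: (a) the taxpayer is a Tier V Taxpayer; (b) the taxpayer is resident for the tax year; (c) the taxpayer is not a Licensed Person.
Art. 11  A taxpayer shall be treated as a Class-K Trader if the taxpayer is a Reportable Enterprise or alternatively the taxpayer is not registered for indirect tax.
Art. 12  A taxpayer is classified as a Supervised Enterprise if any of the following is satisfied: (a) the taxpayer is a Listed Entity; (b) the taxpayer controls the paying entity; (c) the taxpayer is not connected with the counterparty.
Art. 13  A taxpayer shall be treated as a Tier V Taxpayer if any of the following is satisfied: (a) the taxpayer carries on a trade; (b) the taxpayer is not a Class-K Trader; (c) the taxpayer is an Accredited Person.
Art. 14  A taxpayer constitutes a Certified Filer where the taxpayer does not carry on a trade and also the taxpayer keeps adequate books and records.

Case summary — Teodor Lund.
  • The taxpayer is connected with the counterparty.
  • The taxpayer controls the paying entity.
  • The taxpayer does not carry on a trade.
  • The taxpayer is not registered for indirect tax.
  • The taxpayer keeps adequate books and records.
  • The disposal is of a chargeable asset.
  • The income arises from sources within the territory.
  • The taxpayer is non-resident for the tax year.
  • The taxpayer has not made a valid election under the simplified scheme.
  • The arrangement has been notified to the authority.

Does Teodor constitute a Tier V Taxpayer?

article 8 — Reportable Enterprise: [the taxpayer does not keep adequate books and records? no] OR [the disposal is of a chargeable asset? yes] → satisfied.
article 11 — Class-K Trader: [Reportable Enterprise (article 8)? yes] OR [the taxpayer is not registered for indirect tax? yes] → satisfied.
article 7 — Tier VI Entity: the taxpayer has not made a valid election under the simplified scheme? yes; the taxpayer is registered for indirect tax? no; the taxpayer is connected with the counterparty? yes — 2 of 3 hold (need ≥2) → satisfied.
article 6 — Accredited Person: [the arrangement has been notified to the authority? yes] AND [not a Tier VI Entity (article 7)? no] → not satisfied.
article 13 — Tier V Taxpayer: [the taxpayer carries on a trade? no] OR [not a Class-K Trader (article 11)? no] OR [Accredited Person (article 6)? no] → not satisfied.

No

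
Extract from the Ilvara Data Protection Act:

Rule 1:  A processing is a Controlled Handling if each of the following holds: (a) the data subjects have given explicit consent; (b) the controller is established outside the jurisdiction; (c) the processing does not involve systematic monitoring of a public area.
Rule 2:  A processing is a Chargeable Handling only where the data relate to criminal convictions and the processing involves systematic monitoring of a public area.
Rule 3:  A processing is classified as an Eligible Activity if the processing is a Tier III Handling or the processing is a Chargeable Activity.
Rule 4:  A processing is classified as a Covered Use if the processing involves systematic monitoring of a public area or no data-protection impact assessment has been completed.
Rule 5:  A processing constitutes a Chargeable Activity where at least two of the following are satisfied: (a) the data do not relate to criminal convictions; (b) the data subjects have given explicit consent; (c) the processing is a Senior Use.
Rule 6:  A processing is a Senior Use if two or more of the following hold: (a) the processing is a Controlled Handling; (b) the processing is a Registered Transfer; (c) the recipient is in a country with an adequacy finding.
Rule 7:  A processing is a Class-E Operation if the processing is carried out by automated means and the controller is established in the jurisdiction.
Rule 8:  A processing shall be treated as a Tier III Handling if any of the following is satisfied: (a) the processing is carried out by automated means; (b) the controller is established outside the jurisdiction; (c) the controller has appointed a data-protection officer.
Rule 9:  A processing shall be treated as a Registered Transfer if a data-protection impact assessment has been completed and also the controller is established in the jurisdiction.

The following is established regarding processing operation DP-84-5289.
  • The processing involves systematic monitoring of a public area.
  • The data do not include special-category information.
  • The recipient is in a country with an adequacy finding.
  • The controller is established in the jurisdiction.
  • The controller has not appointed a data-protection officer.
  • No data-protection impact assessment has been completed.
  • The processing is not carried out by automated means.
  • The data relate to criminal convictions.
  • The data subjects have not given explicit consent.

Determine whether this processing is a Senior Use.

rule 1 — Controlled Handling: [the data subjects have given explicit consent? no] AND [the controller is established outside the jurisdiction? no] AND [the processing does not involve systematic monitoring of a public area? no] → not satisfied.
rule 9 — Registered Transfer: [a data-protection impact assessment has been completed? no] AND [the controller is established in the jurisdiction? yes] → not satisfied.
rule 6 — Senior Use: Controlled Handling (rule 1)? no; Registered Transfer (rule 9)? no; the recipient is in a country with an adequacy finding? yes — 1 of 3 hold (need ≥2) → not satisfied.

No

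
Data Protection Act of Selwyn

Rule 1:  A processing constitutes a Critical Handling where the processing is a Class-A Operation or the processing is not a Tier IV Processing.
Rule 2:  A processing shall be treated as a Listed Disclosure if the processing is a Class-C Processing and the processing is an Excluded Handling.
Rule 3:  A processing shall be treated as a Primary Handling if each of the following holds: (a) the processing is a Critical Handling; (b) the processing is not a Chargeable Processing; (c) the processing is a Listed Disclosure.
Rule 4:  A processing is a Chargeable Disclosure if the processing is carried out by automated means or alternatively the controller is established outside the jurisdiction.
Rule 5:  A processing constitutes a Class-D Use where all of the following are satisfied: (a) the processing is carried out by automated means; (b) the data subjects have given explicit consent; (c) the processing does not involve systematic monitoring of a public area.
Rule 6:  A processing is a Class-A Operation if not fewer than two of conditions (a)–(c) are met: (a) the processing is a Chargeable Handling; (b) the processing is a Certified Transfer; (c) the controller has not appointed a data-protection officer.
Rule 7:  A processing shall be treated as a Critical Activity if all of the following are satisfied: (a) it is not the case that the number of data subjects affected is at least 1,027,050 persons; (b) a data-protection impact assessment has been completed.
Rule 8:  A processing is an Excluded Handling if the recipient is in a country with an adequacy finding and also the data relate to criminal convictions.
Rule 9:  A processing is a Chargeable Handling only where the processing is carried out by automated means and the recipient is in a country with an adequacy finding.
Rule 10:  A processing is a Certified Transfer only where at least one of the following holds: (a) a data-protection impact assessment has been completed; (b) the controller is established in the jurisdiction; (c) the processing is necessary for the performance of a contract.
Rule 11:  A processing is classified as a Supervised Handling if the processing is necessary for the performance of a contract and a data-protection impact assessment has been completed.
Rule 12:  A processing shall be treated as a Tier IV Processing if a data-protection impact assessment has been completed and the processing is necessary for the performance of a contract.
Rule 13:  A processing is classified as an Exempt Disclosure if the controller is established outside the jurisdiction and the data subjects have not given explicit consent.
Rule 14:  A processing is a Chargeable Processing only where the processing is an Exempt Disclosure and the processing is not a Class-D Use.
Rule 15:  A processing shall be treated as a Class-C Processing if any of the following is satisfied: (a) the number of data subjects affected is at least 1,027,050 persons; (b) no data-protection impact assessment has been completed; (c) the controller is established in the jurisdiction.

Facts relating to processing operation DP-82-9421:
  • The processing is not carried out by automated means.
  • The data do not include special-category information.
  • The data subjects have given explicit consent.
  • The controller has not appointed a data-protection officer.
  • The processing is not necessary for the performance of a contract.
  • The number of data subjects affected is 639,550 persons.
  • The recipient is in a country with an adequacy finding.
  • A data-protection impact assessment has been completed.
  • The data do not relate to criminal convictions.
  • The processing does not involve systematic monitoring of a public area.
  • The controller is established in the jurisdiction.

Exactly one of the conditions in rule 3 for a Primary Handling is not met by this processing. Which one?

rule 9 — Chargeable Handling: [the processing is carried out by automated means? no] AND [the recipient is in a country with an adequacy finding? yes] → not satisfied.
rule 10 — Certified Transfer: [a data-protection impact assessment has been completed? yes] OR [the controller is established in the jurisdiction? yes] OR [the processing is necessary for the performance of a contract? no] → satisfied.
rule 6 — Class-A Operation: Chargeable Handling (rule 9)? no; Certified Transfer (rule 10)? yes; the controller has not appointed a data-protection officer? yes — 2 of 3 hold (need ≥2) → satisfied.
rule 12 — Tier IV Processing: [a data-protection impact assessment has been completed? yes] AND [the processing is necessary for the performance of a contract? no] → not satisfied.
rule 1 — Critical Handling: [Class-A Operation (rule 6)? yes] OR [not a Tier IV Processing (rule 12)? yes] → satisfied.
rule 13 — Exempt Disclosure: [the controller is established outside the jurisdiction? no] AND [the data subjects have not given explicit consent? no] → not satisfied.
rule 5 — Class-D Use: [the processing is carried out by automated means? no] AND [the data subjects have given explicit consent? yes] AND [the processing does not involve systematic monitoring of a public area? yes] → not satisfied.
rule 14 — Chargeable Processing: [Exempt Disclosure (rule 13)? no] AND [not a Class-D Use (rule 5)? yes] → not satisfied.
rule 15 — Class-C Processing: [number of data subjects affected: 639,550 persons ≥ 1,027,050 persons? no] OR [no data-protection impact assessment has been completed? no] OR [the controller is established in the jurisdiction? yes] → satisfied.
rule 8 — Excluded Handling: [the recipient is in a country with an adequacy finding? yes] AND [the data relate to criminal convictions? no] → not satisfied.
rule 2 — Listed Disclosure: [Class-C Processing (rule 15)? yes] AND [Excluded Handling (rule 8)? no] → not satisfied.
rule 3 — Primary Handling: [Critical Handling (rule 1)? yes] AND [not a Chargeable Processing (rule 14)? yes] AND [Listed Disclosure (rule 2)? no] → not satisfied.

Listed Disclosure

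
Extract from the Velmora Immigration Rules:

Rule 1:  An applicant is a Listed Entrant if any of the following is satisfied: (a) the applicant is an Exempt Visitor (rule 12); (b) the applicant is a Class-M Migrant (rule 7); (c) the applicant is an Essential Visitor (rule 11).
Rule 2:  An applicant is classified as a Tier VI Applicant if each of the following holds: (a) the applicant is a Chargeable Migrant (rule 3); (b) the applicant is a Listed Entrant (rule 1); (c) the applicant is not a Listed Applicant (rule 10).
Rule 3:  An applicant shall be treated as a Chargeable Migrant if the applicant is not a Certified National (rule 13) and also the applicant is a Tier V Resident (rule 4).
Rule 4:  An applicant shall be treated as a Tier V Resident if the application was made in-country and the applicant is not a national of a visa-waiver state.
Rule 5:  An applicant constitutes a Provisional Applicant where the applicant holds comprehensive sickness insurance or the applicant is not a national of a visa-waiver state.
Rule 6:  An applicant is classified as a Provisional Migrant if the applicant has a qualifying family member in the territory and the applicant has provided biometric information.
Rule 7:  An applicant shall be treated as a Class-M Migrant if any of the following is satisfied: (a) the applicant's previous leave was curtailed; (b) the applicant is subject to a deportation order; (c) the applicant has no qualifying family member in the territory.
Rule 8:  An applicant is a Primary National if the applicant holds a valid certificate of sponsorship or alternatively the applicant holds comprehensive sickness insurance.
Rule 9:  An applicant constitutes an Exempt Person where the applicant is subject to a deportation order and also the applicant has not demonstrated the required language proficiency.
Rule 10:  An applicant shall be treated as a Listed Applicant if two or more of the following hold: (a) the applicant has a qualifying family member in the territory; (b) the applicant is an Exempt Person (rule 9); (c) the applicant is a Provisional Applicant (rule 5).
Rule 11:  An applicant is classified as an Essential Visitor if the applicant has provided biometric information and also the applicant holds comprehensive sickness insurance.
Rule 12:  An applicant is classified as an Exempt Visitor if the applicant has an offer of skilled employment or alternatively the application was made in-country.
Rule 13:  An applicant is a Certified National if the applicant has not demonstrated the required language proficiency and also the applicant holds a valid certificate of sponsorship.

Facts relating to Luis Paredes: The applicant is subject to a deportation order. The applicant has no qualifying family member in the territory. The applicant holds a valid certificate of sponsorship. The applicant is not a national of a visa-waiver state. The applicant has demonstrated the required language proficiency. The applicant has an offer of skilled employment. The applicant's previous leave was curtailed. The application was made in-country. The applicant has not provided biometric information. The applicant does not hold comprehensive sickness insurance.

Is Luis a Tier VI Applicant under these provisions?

Yes

rule 13 — Certified National: [the applicant has not demonstrated the required language proficiency? no] AND [the applicant holds a valid certificate of sponsorship? yes] → not satisfied.
rule 4 — Tier V Resident: [the application was made in-country? yes] AND [the applicant is not a national of a visa-waiver state? yes] → satisfied.
rule 3 — Chargeable Migrant: [not a Certified National (rule 13)? yes] AND [Tier V Resident (rule 4)? yes] → satisfied.
rule 12 — Exempt Visitor: [the applicant has an offer of skilled employment? yes] OR [the application was made in-country? yes] → satisfied.
rule 7 — Class-M Migrant: [the applicant's previous leave was curtailed? yes] OR [the applicant is subject to a deportation order? yes] OR [the applicant has no qualifying family member in the territory? yes] → satisfied.
rule 11 — Essential Visitor: [the applicant has provided biometric information? no] AND [the applicant holds comprehensive sickness insurance? no] → not satisfied.
rule 1 — Listed Entrant: [Exempt Visitor (rule 12)? yes] OR [Class-M Migrant (rule 7)? yes] OR [Essential Visitor (rule 11)? no] → satisfied.
rule 9 — Exempt Person: [the applicant is subject to a deportation order? yes] AND [the applicant has not demonstrated the required language proficiency? no] → not satisfied.
rule 5 — Provisional Applicant: [the applicant holds comprehensive sickness insurance? no] OR [the applicant is not a national of a visa-waiver state? yes] → satisfied.
rule 10 — Listed Applicant: the applicant has a qualifying family member in the territory? no; Exempt Person (rule 9)? no; Provisional Applicant (rule 5)? yes — 1 of 3 hold (need ≥2) → not satisfied.
rule 2 — Tier VI Applicant: [Chargeable Migrant (rule 3)? yes] AND [Listed Entrant (rule 1)? yes] AND [not a Listed Applicant (rule 10)? yes] → satisfied.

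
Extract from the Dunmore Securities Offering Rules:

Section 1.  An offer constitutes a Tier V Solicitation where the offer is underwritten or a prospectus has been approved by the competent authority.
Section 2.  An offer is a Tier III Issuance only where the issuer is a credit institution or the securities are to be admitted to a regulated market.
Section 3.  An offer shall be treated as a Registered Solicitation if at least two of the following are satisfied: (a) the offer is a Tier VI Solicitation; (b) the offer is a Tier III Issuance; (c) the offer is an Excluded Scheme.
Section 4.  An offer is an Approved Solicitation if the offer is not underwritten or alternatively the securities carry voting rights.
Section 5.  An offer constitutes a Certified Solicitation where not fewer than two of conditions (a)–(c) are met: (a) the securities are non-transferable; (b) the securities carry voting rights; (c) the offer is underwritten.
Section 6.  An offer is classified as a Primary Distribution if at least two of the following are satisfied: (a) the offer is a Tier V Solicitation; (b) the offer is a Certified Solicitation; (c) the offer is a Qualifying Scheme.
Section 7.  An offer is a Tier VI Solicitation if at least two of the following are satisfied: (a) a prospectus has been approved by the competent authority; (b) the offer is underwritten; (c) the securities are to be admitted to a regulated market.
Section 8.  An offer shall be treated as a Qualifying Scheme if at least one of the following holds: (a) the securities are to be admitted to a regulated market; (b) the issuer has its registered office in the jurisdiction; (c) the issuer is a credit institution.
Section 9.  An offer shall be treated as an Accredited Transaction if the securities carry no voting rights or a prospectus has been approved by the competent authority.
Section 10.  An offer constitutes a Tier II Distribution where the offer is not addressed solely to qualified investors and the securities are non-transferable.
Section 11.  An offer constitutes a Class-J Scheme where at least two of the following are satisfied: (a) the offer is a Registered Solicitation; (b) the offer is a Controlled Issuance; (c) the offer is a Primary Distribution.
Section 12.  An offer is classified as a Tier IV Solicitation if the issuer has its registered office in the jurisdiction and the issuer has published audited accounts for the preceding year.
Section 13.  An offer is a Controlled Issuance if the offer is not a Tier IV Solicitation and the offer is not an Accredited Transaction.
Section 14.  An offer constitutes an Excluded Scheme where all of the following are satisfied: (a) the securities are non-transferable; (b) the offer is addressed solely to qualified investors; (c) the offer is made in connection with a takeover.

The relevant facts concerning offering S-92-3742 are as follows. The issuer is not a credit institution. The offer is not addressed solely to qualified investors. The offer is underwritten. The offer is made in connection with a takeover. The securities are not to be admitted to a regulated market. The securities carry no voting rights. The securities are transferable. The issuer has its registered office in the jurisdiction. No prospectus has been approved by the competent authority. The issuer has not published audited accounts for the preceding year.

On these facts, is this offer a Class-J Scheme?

section 7 — Tier VI Solicitation: a prospectus has been approved by the competent authority? no; the offer is underwritten? yes; the securities are to be admitted to a regulated market? no — 1 of 3 hold (need ≥2) → not satisfied.
section 2 — Tier III Issuance: [the issuer is a credit institution? no] OR [the securities are to be admitted to a regulated market? no] → not satisfied.
section 14 — Excluded Scheme: [the securities are non-transferable? no] AND [the offer is addressed solely to qualified investors? no] AND [the offer is made in connection with a takeover? yes] → not satisfied.
section 3 — Registered Solicitation: Tier VI Solicitation (section 7)? no; Tier III Issuance (section 2)? no; Excluded Scheme (section 14)? no — 0 of 3 hold (need ≥2) → not satisfied.
section 12 — Tier IV Solicitation: [the issuer has its registered office in the jurisdiction? yes] AND [the issuer has published audited accounts for the preceding year? no] → not satisfied.
section 9 — Accredited Transaction: [the securities carry no voting rights? yes] OR [a prospectus has been approved by the competent authority? no] → satisfied.
section 13 — Controlled Issuance: [not a Tier IV Solicitation (section 12)? yes] AND [not an Accredited Transaction (section 9)? no] → not satisfied.
section 1 — Tier V Solicitation: [the offer is underwritten? yes] OR [a prospectus has been approved by the competent authority? no] → satisfied.
section 5 — Certified Solicitation: the securities are non-transferable? no; the securities carry voting rights? no; the offer is underwritten? yes — 1 of 3 hold (need ≥2) → not satisfied.
section 8 — Qualifying Scheme: [the securities are to be admitted to a regulated market? no] OR [the issuer has its registered office in the jurisdiction? yes] OR [the issuer is a credit institution? no] → satisfied.
section 6 — Primary Distribution: Tier V Solicitation (section 1)? yes; Certified Solicitation (section 5)? no; Qualifying Scheme (section 8)? yes — 2 of 3 hold (need ≥2) → satisfied.
section 11 — Class-J Scheme: Registered Solicitation (section 3)? no; Controlled Issuance (section 13)? no; Primary Distribution (section 6)? yes — 1 of 3 hold (need ≥2) → not satisfied.

No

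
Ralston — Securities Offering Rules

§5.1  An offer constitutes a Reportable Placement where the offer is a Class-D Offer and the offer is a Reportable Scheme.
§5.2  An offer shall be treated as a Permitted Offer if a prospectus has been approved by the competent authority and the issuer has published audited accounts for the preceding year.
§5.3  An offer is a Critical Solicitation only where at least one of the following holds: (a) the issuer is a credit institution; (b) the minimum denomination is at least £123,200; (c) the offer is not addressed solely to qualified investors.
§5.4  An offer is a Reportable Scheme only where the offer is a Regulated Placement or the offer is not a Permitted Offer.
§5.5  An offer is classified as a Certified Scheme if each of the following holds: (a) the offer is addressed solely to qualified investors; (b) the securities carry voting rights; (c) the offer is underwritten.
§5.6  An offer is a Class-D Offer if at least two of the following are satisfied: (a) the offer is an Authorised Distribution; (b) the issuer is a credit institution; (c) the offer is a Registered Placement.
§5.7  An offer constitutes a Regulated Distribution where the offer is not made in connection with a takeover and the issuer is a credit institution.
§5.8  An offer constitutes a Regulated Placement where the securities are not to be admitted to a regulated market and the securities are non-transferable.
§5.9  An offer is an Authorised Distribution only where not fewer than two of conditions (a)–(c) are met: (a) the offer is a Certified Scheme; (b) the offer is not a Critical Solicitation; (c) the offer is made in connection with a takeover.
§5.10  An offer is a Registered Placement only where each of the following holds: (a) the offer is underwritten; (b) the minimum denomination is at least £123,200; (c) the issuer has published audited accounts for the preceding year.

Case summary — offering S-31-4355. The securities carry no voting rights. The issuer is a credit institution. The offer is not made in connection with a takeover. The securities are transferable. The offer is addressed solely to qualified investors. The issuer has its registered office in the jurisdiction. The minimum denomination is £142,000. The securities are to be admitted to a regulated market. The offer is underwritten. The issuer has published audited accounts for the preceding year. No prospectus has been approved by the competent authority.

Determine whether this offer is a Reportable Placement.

§5.5 — Certified Scheme: [the offer is addressed solely to qualified investors? yes] AND [the securities carry voting rights? no] AND [the offer is underwritten? yes] → not satisfied.
§5.3 — Critical Solicitation: [the issuer is a credit institution? yes] OR [minimum denomination: £142,000 ≥ £123,200? yes] OR [the offer is not addressed solely to qualified investors? no] → satisfied.
§5.9 — Authorised Distribution: Certified Scheme (§5.5)? no; not a Critical Solicitation (§5.3)? no; the offer is made in connection with a takeover? no — 0 of 3 hold (need ≥2) → not satisfied.
§5.10 — Registered Placement: [the offer is underwritten? yes] AND [minimum denomination: £142,000 ≥ £123,200? yes] AND [the issuer has published audited accounts for the preceding year? yes] → satisfied.
§5.6 — Class-D Offer: Authorised Distribution (§5.9)? no; the issuer is a credit institution? yes; Registered Placement (§5.10)? yes — 2 of 3 hold (need ≥2) → satisfied.
§5.8 — Regulated Placement: [the securities are not to be admitted to a regulated market? no] AND [the securities are non-transferable? no] → not satisfied.
§5.2 — Permitted Offer: [a prospectus has been approved by the competent authority? no] AND [the issuer has published audited accounts for the preceding year? yes] → not satisfied.
§5.4 — Reportable Scheme: [Regulated Placement (§5.8)? no] OR [not a Permitted Offer (§5.2)? yes] → satisfied.
§5.1 — Reportable Placement: [Class-D Offer (§5.6)? yes] AND [Reportable Scheme (§5.4)? yes] → satisfied.

Yes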